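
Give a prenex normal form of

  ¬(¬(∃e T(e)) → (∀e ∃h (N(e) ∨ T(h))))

First replace A → B with ¬A ∨ B.
  ¬(¬¬(∃e T(e)) ∨ (∀e ∃h (N(e) ∨ T(h))))
Drive negations inward (¬∀x A ≡ ∃x ¬A, ¬∃x A ≡ ∀x ¬A, De Morgan for ∧/∨):
  (∀e ¬T(e)) ∧ (∃e ∀h (¬N(e) ∧ ¬T(h)))
Rename bound variables to avoid capture: e↦p.
  (∀e ¬T(e)) ∧ (∃p ∀h (¬N(p) ∧ ¬T(h)))
Pull the quantifiers to the front (each side's bound variable is not free in the other side):
  ∀e ∃p ∀h (¬T(e) ∧ ¬N(p) ∧ ¬T(h))

∀e ∃p ∀h (¬T(e) ∧ ¬N(p) ∧ ¬T(h))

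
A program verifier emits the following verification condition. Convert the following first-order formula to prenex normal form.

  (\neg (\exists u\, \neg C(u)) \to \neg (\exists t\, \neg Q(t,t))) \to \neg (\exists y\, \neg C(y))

\forall u\, \exists t\, \forall y\, (C(u) \land \neg Q(t,t) \lor C(y))

First replace A → B with ¬A ∨ B.
  \neg (\neg \neg (\exists u\, \neg C(u)) \lor \neg (\exists t\, \neg Q(t,t))) \lor \neg (\exists y\, \neg C(y))
Move each ¬ inward, flipping quantifiers it crosses:
  (\forall u\, C(u)) \land (\exists t\, \neg Q(t,t)) \lor (\forall y\, C(y))
All bound variables are already distinct, so no renaming is needed.
Pull the quantifiers to the front (each side's bound variable is not free in the other side):
  \forall u\, \exists t\, \forall y\, (C(u) \land \neg Q(t,t) \lor C(y))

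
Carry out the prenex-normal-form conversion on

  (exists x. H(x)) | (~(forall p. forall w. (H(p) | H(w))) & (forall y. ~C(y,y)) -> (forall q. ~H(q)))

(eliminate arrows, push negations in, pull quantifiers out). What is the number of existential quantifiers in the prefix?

Rewrite implications/biconditionals: A → B as ¬A ∨ B.
  (exists x. H(x)) | ~(~(forall p. forall w. (H(p) | H(w))) & (forall y. ~C(y,y))) | (forall q. ~H(q))
Move each ¬ inward, flipping quantifiers it crosses:
  (exists x. H(x)) | (forall p. forall w. (H(p) | H(w))) | (exists y. C(y,y)) | (forall q. ~H(q))
All bound variables are already distinct, so no renaming is needed.
Pull the quantifiers to the front (each side's bound variable is not free in the other side):
  exists x. forall p. forall w. exists y. forall q. (H(x) | H(p) | H(w) | C(y,y) | ~H(q))
The prefix is exists x forall p forall w exists y forall q: 3 universal, 2 existential.

2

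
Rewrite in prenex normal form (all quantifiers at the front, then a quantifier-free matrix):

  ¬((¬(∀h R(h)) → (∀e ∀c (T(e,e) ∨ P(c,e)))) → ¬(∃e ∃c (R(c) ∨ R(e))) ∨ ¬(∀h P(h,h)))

∀h ∀e ∀c ∃r ∃y1 ∀a ((R(h) ∨ T(e,e) ∨ P(c,e)) ∧ (R(y1) ∨ R(r)) ∧ P(a,a))

Rewrite implications/biconditionals: A → B as ¬A ∨ B.
  ¬(¬(¬¬(∀h R(h)) ∨ (∀e ∀c (T(e,e) ∨ P(c,e)))) ∨ ¬(∃e ∃c (R(c) ∨ R(e))) ∨ ¬(∀h P(h,h)))
Push ¬ through the quantifiers and connectives to reach negation normal form:
  ((∀h R(h)) ∨ (∀e ∀c (T(e,e) ∨ P(c,e)))) ∧ (∃e ∃c (R(c) ∨ R(e))) ∧ (∀h P(h,h))
Rename bound variables to avoid capture: e↦r, c↦y1, h↦a.
  ((∀h R(h)) ∨ (∀e ∀c (T(e,e) ∨ P(c,e)))) ∧ (∃r ∃y1 (R(y1) ∨ R(r))) ∧ (∀a P(a,a))
Pull the quantifiers to the front (each side's bound variable is not free in the other side):
  ∀h ∀e ∀c ∃r ∃y1 ∀a ((R(h) ∨ T(e,e) ∨ P(c,e)) ∧ (R(y1) ∨ R(r)) ∧ P(a,a))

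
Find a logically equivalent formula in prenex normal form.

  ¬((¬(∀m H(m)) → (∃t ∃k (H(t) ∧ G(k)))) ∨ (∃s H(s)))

∃m ∀t ∀k ∀s (¬H(m) ∧ (¬H(t) ∨ ¬G(k)) ∧ ¬H(s))

Eliminate → and ↔ using ¬ and ∨.
  ¬(¬¬(∀m H(m)) ∨ (∃t ∃k (H(t) ∧ G(k))) ∨ (∃s H(s)))
Push ¬ through the quantifiers and connectives to reach negation normal form:
  (∃m ¬H(m)) ∧ (∀t ∀k (¬H(t) ∨ ¬G(k))) ∧ (∀s ¬H(s))
Extract every quantifier outward, since the variables are now distinct and don't occur free across branches:
  ∃m ∀t ∀k ∀s (¬H(m) ∧ (¬H(t) ∨ ¬G(k)) ∧ ¬H(s))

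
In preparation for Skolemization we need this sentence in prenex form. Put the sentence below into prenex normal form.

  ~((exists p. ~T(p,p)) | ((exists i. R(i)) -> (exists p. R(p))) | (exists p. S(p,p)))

Eliminate → and ↔ using ¬ and ∨.
  ~((exists p. ~T(p,p)) | ~(exists i. R(i)) | (exists p. R(p)) | (exists p. S(p,p)))
Drive negations inward (¬∀x A ≡ ∃x ¬A, ¬∃x A ≡ ∀x ¬A, De Morgan for ∧/∨):
  (forall p. T(p,p)) & (exists i. R(i)) & (forall p. ~R(p)) & (forall p. ~S(p,p))
Rename bound variables to avoid capture: p↦v1, p↦a.
  (forall p. T(p,p)) & (exists i. R(i)) & (forall v1. ~R(v1)) & (forall a. ~S(a,a))
Extract every quantifier outward, since the variables are now distinct and don't occur free across branches:
  forall p. exists i. forall v1. forall a. (T(p,p) & R(i) & ~R(v1) & ~S(a,a))

forall p. exists i. forall v1. forall a. (T(p,p) & R(i) & ~R(v1) & ~S(a,a))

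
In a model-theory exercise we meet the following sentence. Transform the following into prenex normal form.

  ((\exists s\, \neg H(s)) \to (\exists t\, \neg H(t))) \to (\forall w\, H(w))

Eliminate → and ↔ using ¬ and ∨.
  \neg (\neg (\exists s\, \neg H(s)) \lor (\exists t\, \neg H(t))) \lor (\forall w\, H(w))
Drive negations inward (¬∀x A ≡ ∃x ¬A, ¬∃x A ≡ ∀x ¬A, De Morgan for ∧/∨):
  (\exists s\, \neg H(s)) \land (\forall t\, H(t)) \lor (\forall w\, H(w))
All bound variables are already distinct, so no renaming is needed.
Extract every quantifier outward, since the variables are now distinct and don't occur free across branches:
  \exists s\, \forall t\, \forall w\, (\neg H(s) \land H(t) \lor H(w))

\exists s\, \forall t\, \forall w\, (\neg H(s) \land H(t) \lor H(w))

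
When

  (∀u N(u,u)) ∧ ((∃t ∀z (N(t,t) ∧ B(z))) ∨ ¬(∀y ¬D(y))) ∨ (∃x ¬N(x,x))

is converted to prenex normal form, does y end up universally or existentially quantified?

existential

Drive negations inward (¬∀x A ≡ ∃x ¬A, ¬∃x A ≡ ∀x ¬A, De Morgan for ∧/∨):
  (∀u N(u,u)) ∧ ((∃t ∀z (N(t,t) ∧ B(z))) ∨ (∃y D(y))) ∨ (∃x ¬N(x,x))
All bound variables are already distinct, so no renaming is needed.
Pull the quantifiers to the front (each side's bound variable is not free in the other side):
  ∀u ∃t ∀z ∃y ∃x (N(u,u) ∧ (N(t,t) ∧ B(z) ∨ D(y)) ∨ ¬N(x,x))
The quantifier ∀y sits under an odd number of negations, so it flips to ∃y.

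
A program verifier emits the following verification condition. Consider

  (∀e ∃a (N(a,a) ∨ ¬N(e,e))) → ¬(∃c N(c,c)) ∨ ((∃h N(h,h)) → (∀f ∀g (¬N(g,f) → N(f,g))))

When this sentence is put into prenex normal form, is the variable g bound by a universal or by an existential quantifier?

universal

Rewrite implications/biconditionals: A → B as ¬A ∨ B.
  ¬(∀e ∃a (N(a,a) ∨ ¬N(e,e))) ∨ ¬(∃c N(c,c)) ∨ ¬(∃h N(h,h)) ∨ (∀f ∀g (¬¬N(g,f) ∨ N(f,g)))
Push ¬ through the quantifiers and connectives to reach negation normal form:
  (∃e ∀a (¬N(a,a) ∧ N(e,e))) ∨ (∀c ¬N(c,c)) ∨ (∀h ¬N(h,h)) ∨ (∀f ∀g (N(g,f) ∨ N(f,g)))
Pull the quantifiers to the front (each side's bound variable is not free in the other side):
  ∃e ∀a ∀c ∀h ∀f ∀g (¬N(a,a) ∧ N(e,e) ∨ ¬N(c,c) ∨ ¬N(h,h) ∨ N(g,f) ∨ N(f,g))
The quantifier ∀g sits under an even number of negations (counting the antecedent side of each →), so it remains universal.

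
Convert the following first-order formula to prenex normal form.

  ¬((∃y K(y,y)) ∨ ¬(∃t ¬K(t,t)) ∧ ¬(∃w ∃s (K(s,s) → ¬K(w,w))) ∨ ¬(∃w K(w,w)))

∀y ∃t ∃w ∃s ∃u (¬K(y,y) ∧ (¬K(t,t) ∨ ¬K(s,s) ∨ ¬K(w,w)) ∧ K(u,u))

First replace A → B with ¬A ∨ B.
  ¬((∃y K(y,y)) ∨ ¬(∃t ¬K(t,t)) ∧ ¬(∃w ∃s (¬K(s,s) ∨ ¬K(w,w))) ∨ ¬(∃w K(w,w)))
Drive negations inward (¬∀x A ≡ ∃x ¬A, ¬∃x A ≡ ∀x ¬A, De Morgan for ∧/∨):
  (∀y ¬K(y,y)) ∧ ((∃t ¬K(t,t)) ∨ (∃w ∃s (¬K(s,s) ∨ ¬K(w,w)))) ∧ (∃w K(w,w))
Give each quantifier a distinct variable: w↦u.
  (∀y ¬K(y,y)) ∧ ((∃t ¬K(t,t)) ∨ (∃w ∃s (¬K(s,s) ∨ ¬K(w,w)))) ∧ (∃u K(u,u))
Extract every quantifier outward, since the variables are now distinct and don't occur free across branches:
  ∀y ∃t ∃w ∃s ∃u (¬K(y,y) ∧ (¬K(t,t) ∨ ¬K(s,s) ∨ ¬K(w,w)) ∧ K(u,u))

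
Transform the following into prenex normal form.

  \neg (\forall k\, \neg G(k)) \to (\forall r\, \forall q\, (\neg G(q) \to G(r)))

\forall k\, \forall r\, \forall q\, (\neg G(k) \lor G(q) \lor G(r))

Eliminate → and ↔ using ¬ and ∨.
  \neg \neg (\forall k\, \neg G(k)) \lor (\forall r\, \forall q\, (\neg \neg G(q) \lor G(r)))
Move each ¬ inward, flipping quantifiers it crosses:
  (\forall k\, \neg G(k)) \lor (\forall r\, \forall q\, (G(q) \lor G(r)))
All bound variables are already distinct, so no renaming is needed.
Pull the quantifiers to the front (each side's bound variable is not free in the other side):
  \forall k\, \forall r\, \forall q\, (\neg G(k) \lor G(q) \lor G(r))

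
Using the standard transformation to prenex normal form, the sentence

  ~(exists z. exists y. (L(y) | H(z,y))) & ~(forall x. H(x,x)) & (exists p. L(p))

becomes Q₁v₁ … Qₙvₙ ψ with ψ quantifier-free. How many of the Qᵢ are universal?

2

Move each ¬ inward, flipping quantifiers it crosses:
  (forall z. forall y. (~L(y) & ~H(z,y))) & (exists x. ~H(x,x)) & (exists p. L(p))
Finally move all quantifiers to the prefix:
  forall z. forall y. exists x. exists p. (~L(y) & ~H(z,y) & ~H(x,x) & L(p))
The prefix is forall z forall y exists x exists p: 2 universal, 2 existential.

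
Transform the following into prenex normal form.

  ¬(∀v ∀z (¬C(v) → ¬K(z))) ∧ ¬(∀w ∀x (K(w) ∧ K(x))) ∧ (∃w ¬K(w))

Eliminate → and ↔ using ¬ and ∨.
  ¬(∀v ∀z (¬¬C(v) ∨ ¬K(z))) ∧ ¬(∀w ∀x (K(w) ∧ K(x))) ∧ (∃w ¬K(w))
Push ¬ through the quantifiers and connectives to reach negation normal form:
  (∃v ∃z (¬C(v) ∧ K(z))) ∧ (∃w ∃x (¬K(w) ∨ ¬K(x))) ∧ (∃w ¬K(w))
Rename bound variables to avoid capture: w↦u.
  (∃v ∃z (¬C(v) ∧ K(z))) ∧ (∃w ∃x (¬K(w) ∨ ¬K(x))) ∧ (∃u ¬K(u))
Pull the quantifiers to the front (each side's bound variable is not free in the other side):
  ∃v ∃z ∃w ∃x ∃u (¬C(v) ∧ K(z) ∧ (¬K(w) ∨ ¬K(x)) ∧ ¬K(u))

∃v ∃z ∃w ∃x ∃u (¬C(v) ∧ K(z) ∧ (¬K(w) ∨ ¬K(x)) ∧ ¬K(u))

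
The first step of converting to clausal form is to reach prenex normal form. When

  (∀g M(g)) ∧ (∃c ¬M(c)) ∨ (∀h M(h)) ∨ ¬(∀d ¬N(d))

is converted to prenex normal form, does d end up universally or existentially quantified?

Push ¬ through the quantifiers and connectives to reach negation normal form:
  (∀g M(g)) ∧ (∃c ¬M(c)) ∨ (∀h M(h)) ∨ (∃d N(d))
All bound variables are already distinct, so no renaming is needed.
Finally move all quantifiers to the prefix:
  ∀g ∃c ∀h ∃d (M(g) ∧ ¬M(c) ∨ M(h) ∨ N(d))
The quantifier ∀d sits under an odd number of negations, so it flips to ∃d.

existential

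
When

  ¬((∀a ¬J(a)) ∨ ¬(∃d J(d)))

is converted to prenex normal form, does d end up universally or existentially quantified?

existential

Move each ¬ inward, flipping quantifiers it crosses:
  (∃a J(a)) ∧ (∃d J(d))
Finally move all quantifiers to the prefix:
  ∃a ∃d (J(a) ∧ J(d))
The quantifier ∃d sits under an even number of negations, so it remains existential.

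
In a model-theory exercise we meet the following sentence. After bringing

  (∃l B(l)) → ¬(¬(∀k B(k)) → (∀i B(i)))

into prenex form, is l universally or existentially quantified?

universal

Rewrite implications/biconditionals: A → B as ¬A ∨ B.
  ¬(∃l B(l)) ∨ ¬(¬¬(∀k B(k)) ∨ (∀i B(i)))
Drive negations inward (¬∀x A ≡ ∃x ¬A, ¬∃x A ≡ ∀x ¬A, De Morgan for ∧/∨):
  (∀l ¬B(l)) ∨ (∃k ¬B(k)) ∧ (∃i ¬B(i))
All bound variables are already distinct, so no renaming is needed.
Finally move all quantifiers to the prefix:
  ∀l ∃k ∃i (¬B(l) ∨ ¬B(k) ∧ ¬B(i))
The quantifier ∃l sits under an odd number of negations (counting the antecedent side of each →), so it flips to ∀l.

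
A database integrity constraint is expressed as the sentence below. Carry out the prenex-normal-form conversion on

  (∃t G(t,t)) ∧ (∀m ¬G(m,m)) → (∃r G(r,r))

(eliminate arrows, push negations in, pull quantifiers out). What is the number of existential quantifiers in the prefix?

First replace A → B with ¬A ∨ B.
  ¬((∃t G(t,t)) ∧ (∀m ¬G(m,m))) ∨ (∃r G(r,r))
Drive negations inward (¬∀x A ≡ ∃x ¬A, ¬∃x A ≡ ∀x ¬A, De Morgan for ∧/∨):
  (∀t ¬G(t,t)) ∨ (∃m G(m,m)) ∨ (∃r G(r,r))
All bound variables are already distinct, so no renaming is needed.
Finally move all quantifiers to the prefix:
  ∀t ∃m ∃r (¬G(t,t) ∨ G(m,m) ∨ G(r,r))
The prefix is ∀t ∃m ∃r: 1 universal, 2 existential.

2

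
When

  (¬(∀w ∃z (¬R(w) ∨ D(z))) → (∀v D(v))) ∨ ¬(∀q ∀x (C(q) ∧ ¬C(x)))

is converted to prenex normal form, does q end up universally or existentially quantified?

existential

First replace A → B with ¬A ∨ B.
  ¬¬(∀w ∃z (¬R(w) ∨ D(z))) ∨ (∀v D(v)) ∨ ¬(∀q ∀x (C(q) ∧ ¬C(x)))
Move each ¬ inward, flipping quantifiers it crosses:
  (∀w ∃z (¬R(w) ∨ D(z))) ∨ (∀v D(v)) ∨ (∃q ∃x (¬C(q) ∨ C(x)))
Pull the quantifiers to the front (each side's bound variable is not free in the other side):
  ∀w ∃z ∀v ∃q ∃x (¬R(w) ∨ D(z) ∨ D(v) ∨ ¬C(q) ∨ C(x))
The quantifier ∀q sits under an odd number of negations (counting the antecedent side of each →), so it flips to ∃q.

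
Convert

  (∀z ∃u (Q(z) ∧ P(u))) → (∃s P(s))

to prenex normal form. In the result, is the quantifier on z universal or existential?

existential

Eliminate → and ↔ using ¬ and ∨.
  ¬(∀z ∃u (Q(z) ∧ P(u))) ∨ (∃s P(s))
Move each ¬ inward, flipping quantifiers it crosses:
  (∃z ∀u (¬Q(z) ∨ ¬P(u))) ∨ (∃s P(s))
All bound variables are already distinct, so no renaming is needed.
Pull the quantifiers to the front (each side's bound variable is not free in the other side):
  ∃z ∀u ∃s (¬Q(z) ∨ ¬P(u) ∨ P(s))
The quantifier ∀z sits under an odd number of negations (counting the antecedent side of each →), so it flips to ∃z.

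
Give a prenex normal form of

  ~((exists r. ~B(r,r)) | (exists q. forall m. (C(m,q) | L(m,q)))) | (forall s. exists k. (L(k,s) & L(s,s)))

forall r. forall q. exists m. forall s. exists k. (B(r,r) & ~C(m,q) & ~L(m,q) | L(k,s) & L(s,s))

Move each ¬ inward, flipping quantifiers it crosses:
  (forall r. B(r,r)) & (forall q. exists m. (~C(m,q) & ~L(m,q))) | (forall s. exists k. (L(k,s) & L(s,s)))
Extract every quantifier outward, since the variables are now distinct and don't occur free across branches:
  forall r. forall q. exists m. forall s. exists k. (B(r,r) & ~C(m,q) & ~L(m,q) | L(k,s) & L(s,s))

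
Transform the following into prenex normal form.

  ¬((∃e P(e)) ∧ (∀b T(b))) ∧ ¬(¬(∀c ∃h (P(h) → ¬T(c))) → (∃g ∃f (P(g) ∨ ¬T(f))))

∀e ∃b ∃c ∀h ∀g ∀f ((¬P(e) ∨ ¬T(b)) ∧ P(h) ∧ T(c) ∧ ¬P(g) ∧ T(f))

Rewrite implications/biconditionals: A → B as ¬A ∨ B.
  ¬((∃e P(e)) ∧ (∀b T(b))) ∧ ¬(¬¬(∀c ∃h (¬P(h) ∨ ¬T(c))) ∨ (∃g ∃f (P(g) ∨ ¬T(f))))
Drive negations inward (¬∀x A ≡ ∃x ¬A, ¬∃x A ≡ ∀x ¬A, De Morgan for ∧/∨):
  ((∀e ¬P(e)) ∨ (∃b ¬T(b))) ∧ (∃c ∀h (P(h) ∧ T(c))) ∧ (∀g ∀f (¬P(g) ∧ T(f)))
Pull the quantifiers to the front (each side's bound variable is not free in the other side):
  ∀e ∃b ∃c ∀h ∀g ∀f ((¬P(e) ∨ ¬T(b)) ∧ P(h) ∧ T(c) ∧ ¬P(g) ∧ T(f))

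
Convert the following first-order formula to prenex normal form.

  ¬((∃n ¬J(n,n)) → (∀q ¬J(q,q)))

Rewrite implications/biconditionals: A → B as ¬A ∨ B.
  ¬(¬(∃n ¬J(n,n)) ∨ (∀q ¬J(q,q)))
Drive negations inward (¬∀x A ≡ ∃x ¬A, ¬∃x A ≡ ∀x ¬A, De Morgan for ∧/∨):
  (∃n ¬J(n,n)) ∧ (∃q J(q,q))
All bound variables are already distinct, so no renaming is needed.
Finally move all quantifiers to the prefix:
  ∃n ∃q (¬J(n,n) ∧ J(q,q))

∃n ∃q (¬J(n,n) ∧ J(q,q))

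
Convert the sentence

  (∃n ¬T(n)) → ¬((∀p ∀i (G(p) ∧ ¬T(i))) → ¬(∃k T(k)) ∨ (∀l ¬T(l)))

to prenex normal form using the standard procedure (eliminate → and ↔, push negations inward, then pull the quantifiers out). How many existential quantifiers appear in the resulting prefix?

2

Eliminate → and ↔ using ¬ and ∨.
  ¬(∃n ¬T(n)) ∨ ¬(¬(∀p ∀i (G(p) ∧ ¬T(i))) ∨ ¬(∃k T(k)) ∨ (∀l ¬T(l)))
Push ¬ through the quantifiers and connectives to reach negation normal form:
  (∀n T(n)) ∨ (∀p ∀i (G(p) ∧ ¬T(i))) ∧ (∃k T(k)) ∧ (∃l T(l))
Extract every quantifier outward, since the variables are now distinct and don't occur free across branches:
  ∀n ∀p ∀i ∃k ∃l (T(n) ∨ G(p) ∧ ¬T(i) ∧ T(k) ∧ T(l))
The prefix is ∀n ∀p ∀i ∃k ∃l: 3 universal, 2 existential.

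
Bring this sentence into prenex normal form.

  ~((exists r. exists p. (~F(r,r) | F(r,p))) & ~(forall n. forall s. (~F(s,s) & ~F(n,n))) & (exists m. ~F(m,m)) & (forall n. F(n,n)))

Move each ¬ inward, flipping quantifiers it crosses:
  (forall r. forall p. (F(r,r) & ~F(r,p))) | (forall n. forall s. (~F(s,s) & ~F(n,n))) | (forall m. F(m,m)) | (exists n. ~F(n,n))
Standardize variables apart so no two quantifiers bind the same name: n↦a.
  (forall r. forall p. (F(r,r) & ~F(r,p))) | (forall n. forall s. (~F(s,s) & ~F(n,n))) | (forall m. F(m,m)) | (exists a. ~F(a,a))
Pull the quantifiers to the front (each side's bound variable is not free in the other side):
  forall r. forall p. forall n. forall s. forall m. exists a. (F(r,r) & ~F(r,p) | ~F(s,s) & ~F(n,n) | F(m,m) | ~F(a,a))

forall r. forall p. forall n. forall s. forall m. exists a. (F(r,r) & ~F(r,p) | ~F(s,s) & ~F(n,n) | F(m,m) | ~F(a,a))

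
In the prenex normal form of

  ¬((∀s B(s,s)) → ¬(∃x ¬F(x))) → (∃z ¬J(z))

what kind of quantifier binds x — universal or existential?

universal

Eliminate → and ↔ using ¬ and ∨.
  ¬¬(¬(∀s B(s,s)) ∨ ¬(∃x ¬F(x))) ∨ (∃z ¬J(z))
Drive negations inward (¬∀x A ≡ ∃x ¬A, ¬∃x A ≡ ∀x ¬A, De Morgan for ∧/∨):
  (∃s ¬B(s,s)) ∨ (∀x F(x)) ∨ (∃z ¬J(z))
All bound variables are already distinct, so no renaming is needed.
Extract every quantifier outward, since the variables are now distinct and don't occur free across branches:
  ∃s ∀x ∃z (¬B(s,s) ∨ F(x) ∨ ¬J(z))
The quantifier ∃x sits under an odd number of negations (counting the antecedent side of each →), so it flips to ∀x.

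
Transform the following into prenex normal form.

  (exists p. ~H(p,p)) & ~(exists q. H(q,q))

exists p. forall q. (~H(p,p) & ~H(q,q))

Move each ¬ inward, flipping quantifiers it crosses:
  (exists p. ~H(p,p)) & (forall q. ~H(q,q))
Extract every quantifier outward, since the variables are now distinct and don't occur free across branches:
  exists p. forall q. (~H(p,p) & ~H(q,q))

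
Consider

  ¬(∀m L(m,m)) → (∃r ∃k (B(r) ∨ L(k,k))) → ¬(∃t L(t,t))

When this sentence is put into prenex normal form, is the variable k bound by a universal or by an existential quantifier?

universal

Rewrite implications/biconditionals: A → B as ¬A ∨ B.
  ¬¬(∀m L(m,m)) ∨ ¬(∃r ∃k (B(r) ∨ L(k,k))) ∨ ¬(∃t L(t,t))
Push ¬ through the quantifiers and connectives to reach negation normal form:
  (∀m L(m,m)) ∨ (∀r ∀k (¬B(r) ∧ ¬L(k,k))) ∨ (∀t ¬L(t,t))
All bound variables are already distinct, so no renaming is needed.
Extract every quantifier outward, since the variables are now distinct and don't occur free across branches:
  ∀m ∀r ∀k ∀t (L(m,m) ∨ ¬B(r) ∧ ¬L(k,k) ∨ ¬L(t,t))
The quantifier ∃k sits under an odd number of negations (counting the antecedent side of each →), so it flips to ∀k.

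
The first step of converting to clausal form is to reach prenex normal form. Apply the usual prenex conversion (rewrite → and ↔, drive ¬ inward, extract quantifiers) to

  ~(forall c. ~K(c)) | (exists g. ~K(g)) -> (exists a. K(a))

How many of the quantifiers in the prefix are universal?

2

Rewrite implications/biconditionals: A → B as ¬A ∨ B.
  ~(~(forall c. ~K(c)) | (exists g. ~K(g))) | (exists a. K(a))
Push ¬ through the quantifiers and connectives to reach negation normal form:
  (forall c. ~K(c)) & (forall g. K(g)) | (exists a. K(a))
All bound variables are already distinct, so no renaming is needed.
Pull the quantifiers to the front (each side's bound variable is not free in the other side):
  forall c. forall g. exists a. (~K(c) & K(g) | K(a))
The prefix is forall c forall g exists a: 2 universal, 1 existential.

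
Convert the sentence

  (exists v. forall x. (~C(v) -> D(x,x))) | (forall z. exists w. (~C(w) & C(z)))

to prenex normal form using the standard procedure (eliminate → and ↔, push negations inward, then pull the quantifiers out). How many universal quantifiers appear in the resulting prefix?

First replace A → B with ¬A ∨ B.
  (exists v. forall x. (~~C(v) | D(x,x))) | (forall z. exists w. (~C(w) & C(z)))
Move each ¬ inward, flipping quantifiers it crosses:
  (exists v. forall x. (C(v) | D(x,x))) | (forall z. exists w. (~C(w) & C(z)))
Pull the quantifiers to the front (each side's bound variable is not free in the other side):
  exists v. forall x. forall z. exists w. (C(v) | D(x,x) | ~C(w) & C(z))
The prefix is exists v forall x forall z exists w: 2 universal, 2 existential.

2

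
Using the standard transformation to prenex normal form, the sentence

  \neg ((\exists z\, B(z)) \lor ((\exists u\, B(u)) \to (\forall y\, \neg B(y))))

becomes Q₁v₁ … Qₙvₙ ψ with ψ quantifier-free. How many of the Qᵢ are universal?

1

Eliminate → and ↔ using ¬ and ∨.
  \neg ((\exists z\, B(z)) \lor \neg (\exists u\, B(u)) \lor (\forall y\, \neg B(y)))
Drive negations inward (¬∀x A ≡ ∃x ¬A, ¬∃x A ≡ ∀x ¬A, De Morgan for ∧/∨):
  (\forall z\, \neg B(z)) \land (\exists u\, B(u)) \land (\exists y\, B(y))
All bound variables are already distinct, so no renaming is needed.
Finally move all quantifiers to the prefix:
  \forall z\, \exists u\, \exists y\, (\neg B(z) \land B(u) \land B(y))
The prefix is \forall z \exists u \exists y: 1 universal, 2 existential.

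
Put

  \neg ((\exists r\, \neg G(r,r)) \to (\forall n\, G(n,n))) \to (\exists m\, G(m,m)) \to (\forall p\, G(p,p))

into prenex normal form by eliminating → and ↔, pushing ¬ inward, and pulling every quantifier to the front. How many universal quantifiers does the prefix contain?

Rewrite implications/biconditionals: A → B as ¬A ∨ B.
  \neg \neg (\neg (\exists r\, \neg G(r,r)) \lor (\forall n\, G(n,n))) \lor \neg (\exists m\, G(m,m)) \lor (\forall p\, G(p,p))
Drive negations inward (¬∀x A ≡ ∃x ¬A, ¬∃x A ≡ ∀x ¬A, De Morgan for ∧/∨):
  (\forall r\, G(r,r)) \lor (\forall n\, G(n,n)) \lor (\forall m\, \neg G(m,m)) \lor (\forall p\, G(p,p))
All bound variables are already distinct, so no renaming is needed.
Pull the quantifiers to the front (each side's bound variable is not free in the other side):
  \forall r\, \forall n\, \forall m\, \forall p\, (G(r,r) \lor G(n,n) \lor \neg G(m,m) \lor G(p,p))
The prefix is \forall r \forall n \forall m \forall p: 4 universal, 0 existential.

4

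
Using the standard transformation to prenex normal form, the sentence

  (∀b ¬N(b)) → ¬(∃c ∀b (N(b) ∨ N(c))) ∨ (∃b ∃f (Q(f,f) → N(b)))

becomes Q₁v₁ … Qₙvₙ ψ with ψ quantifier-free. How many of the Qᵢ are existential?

First replace A → B with ¬A ∨ B.
  ¬(∀b ¬N(b)) ∨ ¬(∃c ∀b (N(b) ∨ N(c))) ∨ (∃b ∃f (¬Q(f,f) ∨ N(b)))
Push ¬ through the quantifiers and connectives to reach negation normal form:
  (∃b N(b)) ∨ (∀c ∃b (¬N(b) ∧ ¬N(c))) ∨ (∃b ∃f (¬Q(f,f) ∨ N(b)))
Give each quantifier a distinct variable: b↦w, b↦z1.
  (∃b N(b)) ∨ (∀c ∃w (¬N(w) ∧ ¬N(c))) ∨ (∃z1 ∃f (¬Q(f,f) ∨ N(z1)))
Finally move all quantifiers to the prefix:
  ∃b ∀c ∃w ∃z1 ∃f (N(b) ∨ ¬N(w) ∧ ¬N(c) ∨ ¬Q(f,f) ∨ N(z1))
The prefix is ∃b ∀c ∃w ∃z1 ∃f: 1 universal, 4 existential.

4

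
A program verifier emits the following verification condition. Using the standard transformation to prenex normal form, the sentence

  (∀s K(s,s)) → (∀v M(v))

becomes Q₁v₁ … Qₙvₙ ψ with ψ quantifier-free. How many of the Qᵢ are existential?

1

First replace A → B with ¬A ∨ B.
  ¬(∀s K(s,s)) ∨ (∀v M(v))
Drive negations inward (¬∀x A ≡ ∃x ¬A, ¬∃x A ≡ ∀x ¬A, De Morgan for ∧/∨):
  (∃s ¬K(s,s)) ∨ (∀v M(v))
All bound variables are already distinct, so no renaming is needed.
Finally move all quantifiers to the prefix:
  ∃s ∀v (¬K(s,s) ∨ M(v))
The prefix is ∃s ∀v: 1 universal, 1 existential.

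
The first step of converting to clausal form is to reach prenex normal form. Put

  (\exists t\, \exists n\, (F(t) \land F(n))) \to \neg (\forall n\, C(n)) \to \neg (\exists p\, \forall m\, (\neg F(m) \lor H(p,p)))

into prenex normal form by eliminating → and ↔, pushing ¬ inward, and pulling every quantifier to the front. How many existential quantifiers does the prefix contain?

1

Eliminate → and ↔ using ¬ and ∨.
  \neg (\exists t\, \exists n\, (F(t) \land F(n))) \lor \neg \neg (\forall n\, C(n)) \lor \neg (\exists p\, \forall m\, (\neg F(m) \lor H(p,p)))
Move each ¬ inward, flipping quantifiers it crosses:
  (\forall t\, \forall n\, (\neg F(t) \lor \neg F(n))) \lor (\forall n\, C(n)) \lor (\forall p\, \exists m\, (F(m) \land \neg H(p,p)))
Rename bound variables to avoid capture: n↦c.
  (\forall t\, \forall n\, (\neg F(t) \lor \neg F(n))) \lor (\forall c\, C(c)) \lor (\forall p\, \exists m\, (F(m) \land \neg H(p,p)))
Extract every quantifier outward, since the variables are now distinct and don't occur free across branches:
  \forall t\, \forall n\, \forall c\, \forall p\, \exists m\, (\neg F(t) \lor \neg F(n) \lor C(c) \lor F(m) \land \neg H(p,p))
The prefix is \forall t \forall n \forall c \forall p \exists m: 4 universal, 1 existential.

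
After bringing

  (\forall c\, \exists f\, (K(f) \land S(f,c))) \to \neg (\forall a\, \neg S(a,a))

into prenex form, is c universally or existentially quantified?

Rewrite implications/biconditionals: A → B as ¬A ∨ B.
  \neg (\forall c\, \exists f\, (K(f) \land S(f,c))) \lor \neg (\forall a\, \neg S(a,a))
Move each ¬ inward, flipping quantifiers it crosses:
  (\exists c\, \forall f\, (\neg K(f) \lor \neg S(f,c))) \lor (\exists a\, S(a,a))
All bound variables are already distinct, so no renaming is needed.
Pull the quantifiers to the front (each side's bound variable is not free in the other side):
  \exists c\, \forall f\, \exists a\, (\neg K(f) \lor \neg S(f,c) \lor S(a,a))
The quantifier \forall c sits under an odd number of negations (counting the antecedent side of each →), so it flips to \exists c.

existential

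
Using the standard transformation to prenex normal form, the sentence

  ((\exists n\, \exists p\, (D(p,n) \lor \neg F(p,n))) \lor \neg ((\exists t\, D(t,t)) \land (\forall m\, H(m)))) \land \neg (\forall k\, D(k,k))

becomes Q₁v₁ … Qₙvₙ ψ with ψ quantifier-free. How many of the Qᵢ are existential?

4

Push ¬ through the quantifiers and connectives to reach negation normal form:
  ((\exists n\, \exists p\, (D(p,n) \lor \neg F(p,n))) \lor (\forall t\, \neg D(t,t)) \lor (\exists m\, \neg H(m))) \land (\exists k\, \neg D(k,k))
Pull the quantifiers to the front (each side's bound variable is not free in the other side):
  \exists n\, \exists p\, \forall t\, \exists m\, \exists k\, ((D(p,n) \lor \neg F(p,n) \lor \neg D(t,t) \lor \neg H(m)) \land \neg D(k,k))
The prefix is \exists n \exists p \forall t \exists m \exists k: 1 universal, 4 existential.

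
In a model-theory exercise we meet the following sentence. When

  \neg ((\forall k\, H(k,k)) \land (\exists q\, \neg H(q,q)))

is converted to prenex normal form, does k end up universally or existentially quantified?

Move each ¬ inward, flipping quantifiers it crosses:
  (\exists k\, \neg H(k,k)) \lor (\forall q\, H(q,q))
All bound variables are already distinct, so no renaming is needed.
Extract every quantifier outward, since the variables are now distinct and don't occur free across branches:
  \exists k\, \forall q\, (\neg H(k,k) \lor H(q,q))
The quantifier \forall k sits under an odd number of negations, so it flips to \exists k.

existential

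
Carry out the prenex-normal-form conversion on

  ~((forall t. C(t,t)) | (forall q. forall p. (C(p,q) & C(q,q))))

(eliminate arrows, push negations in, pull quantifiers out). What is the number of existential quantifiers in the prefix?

3

Drive negations inward (¬∀x A ≡ ∃x ¬A, ¬∃x A ≡ ∀x ¬A, De Morgan for ∧/∨):
  (exists t. ~C(t,t)) & (exists q. exists p. (~C(p,q) | ~C(q,q)))
Finally move all quantifiers to the prefix:
  exists t. exists q. exists p. (~C(t,t) & (~C(p,q) | ~C(q,q)))
The prefix is exists t exists q exists p: 0 universal, 3 existential.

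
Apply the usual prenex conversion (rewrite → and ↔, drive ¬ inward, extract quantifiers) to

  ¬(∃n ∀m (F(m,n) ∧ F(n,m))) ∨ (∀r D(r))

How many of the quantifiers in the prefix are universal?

2

Drive negations inward (¬∀x A ≡ ∃x ¬A, ¬∃x A ≡ ∀x ¬A, De Morgan for ∧/∨):
  (∀n ∃m (¬F(m,n) ∨ ¬F(n,m))) ∨ (∀r D(r))
All bound variables are already distinct, so no renaming is needed.
Finally move all quantifiers to the prefix:
  ∀n ∃m ∀r (¬F(m,n) ∨ ¬F(n,m) ∨ D(r))
The prefix is ∀n ∃m ∀r: 2 universal, 1 existential.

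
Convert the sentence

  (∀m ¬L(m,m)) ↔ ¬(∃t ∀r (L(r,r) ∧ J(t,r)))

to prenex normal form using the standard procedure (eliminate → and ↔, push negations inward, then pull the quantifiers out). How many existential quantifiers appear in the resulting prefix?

First replace A → B with ¬A ∨ B; A ↔ B as (¬A ∨ B) ∧ (¬B ∨ A).
  (¬(∀m ¬L(m,m)) ∨ ¬(∃t ∀r (L(r,r) ∧ J(t,r)))) ∧ (¬¬(∃t ∀r (L(r,r) ∧ J(t,r))) ∨ (∀m ¬L(m,m)))
Push ¬ through the quantifiers and connectives to reach negation normal form:
  ((∃m L(m,m)) ∨ (∀t ∃r (¬L(r,r) ∨ ¬J(t,r)))) ∧ ((∃t ∀r (L(r,r) ∧ J(t,r))) ∨ (∀m ¬L(m,m)))
Rename bound variables to avoid capture: t↦w1, r↦a, m↦v1.
  ((∃m L(m,m)) ∨ (∀t ∃r (¬L(r,r) ∨ ¬J(t,r)))) ∧ ((∃w1 ∀a (L(a,a) ∧ J(w1,a))) ∨ (∀v1 ¬L(v1,v1)))
Pull the quantifiers to the front (each side's bound variable is not free in the other side):
  ∃m ∀t ∃r ∃w1 ∀a ∀v1 ((L(m,m) ∨ ¬L(r,r) ∨ ¬J(t,r)) ∧ (L(a,a) ∧ J(w1,a) ∨ ¬L(v1,v1)))
The prefix is ∃m ∀t ∃r ∃w1 ∀a ∀v1: 3 universal, 3 existential.

3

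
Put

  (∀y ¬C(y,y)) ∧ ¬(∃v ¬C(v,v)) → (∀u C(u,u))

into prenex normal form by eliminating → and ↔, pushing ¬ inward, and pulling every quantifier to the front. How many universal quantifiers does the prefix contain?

Rewrite implications/biconditionals: A → B as ¬A ∨ B.
  ¬((∀y ¬C(y,y)) ∧ ¬(∃v ¬C(v,v))) ∨ (∀u C(u,u))
Drive negations inward (¬∀x A ≡ ∃x ¬A, ¬∃x A ≡ ∀x ¬A, De Morgan for ∧/∨):
  (∃y C(y,y)) ∨ (∃v ¬C(v,v)) ∨ (∀u C(u,u))
Finally move all quantifiers to the prefix:
  ∃y ∃v ∀u (C(y,y) ∨ ¬C(v,v) ∨ C(u,u))
The prefix is ∃y ∃v ∀u: 1 universal, 2 existential.

1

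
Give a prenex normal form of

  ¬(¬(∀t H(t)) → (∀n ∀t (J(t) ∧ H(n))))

Rewrite implications/biconditionals: A → B as ¬A ∨ B.
  ¬(¬¬(∀t H(t)) ∨ (∀n ∀t (J(t) ∧ H(n))))
Move each ¬ inward, flipping quantifiers it crosses:
  (∃t ¬H(t)) ∧ (∃n ∃t (¬J(t) ∨ ¬H(n)))
Rename bound variables to avoid capture: t↦p.
  (∃t ¬H(t)) ∧ (∃n ∃p (¬J(p) ∨ ¬H(n)))
Extract every quantifier outward, since the variables are now distinct and don't occur free across branches:
  ∃t ∃n ∃p (¬H(t) ∧ (¬J(p) ∨ ¬H(n)))

∃t ∃n ∃p (¬H(t) ∧ (¬J(p) ∨ ¬H(n)))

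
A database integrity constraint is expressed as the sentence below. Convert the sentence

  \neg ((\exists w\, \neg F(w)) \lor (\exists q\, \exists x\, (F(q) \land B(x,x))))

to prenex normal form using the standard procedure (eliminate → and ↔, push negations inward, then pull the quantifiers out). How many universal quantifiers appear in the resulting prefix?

3

Push ¬ through the quantifiers and connectives to reach negation normal form:
  (\forall w\, F(w)) \land (\forall q\, \forall x\, (\neg F(q) \lor \neg B(x,x)))
Finally move all quantifiers to the prefix:
  \forall w\, \forall q\, \forall x\, (F(w) \land (\neg F(q) \lor \neg B(x,x)))
The prefix is \forall w \forall q \forall x: 3 universal, 0 existential.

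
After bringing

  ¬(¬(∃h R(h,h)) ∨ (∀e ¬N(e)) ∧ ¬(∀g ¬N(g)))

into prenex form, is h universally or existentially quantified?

Drive negations inward (¬∀x A ≡ ∃x ¬A, ¬∃x A ≡ ∀x ¬A, De Morgan for ∧/∨):
  (∃h R(h,h)) ∧ ((∃e N(e)) ∨ (∀g ¬N(g)))
Extract every quantifier outward, since the variables are now distinct and don't occur free across branches:
  ∃h ∃e ∀g (R(h,h) ∧ (N(e) ∨ ¬N(g)))
The quantifier ∃h sits under an even number of negations, so it remains existential.

existential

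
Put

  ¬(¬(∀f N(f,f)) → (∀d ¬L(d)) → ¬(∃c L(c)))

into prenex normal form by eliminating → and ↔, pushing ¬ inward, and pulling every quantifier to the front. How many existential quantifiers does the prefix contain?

2

Eliminate → and ↔ using ¬ and ∨.
  ¬(¬¬(∀f N(f,f)) ∨ ¬(∀d ¬L(d)) ∨ ¬(∃c L(c)))
Drive negations inward (¬∀x A ≡ ∃x ¬A, ¬∃x A ≡ ∀x ¬A, De Morgan for ∧/∨):
  (∃f ¬N(f,f)) ∧ (∀d ¬L(d)) ∧ (∃c L(c))
Finally move all quantifiers to the prefix:
  ∃f ∀d ∃c (¬N(f,f) ∧ ¬L(d) ∧ L(c))
The prefix is ∃f ∀d ∃c: 1 universal, 2 existential.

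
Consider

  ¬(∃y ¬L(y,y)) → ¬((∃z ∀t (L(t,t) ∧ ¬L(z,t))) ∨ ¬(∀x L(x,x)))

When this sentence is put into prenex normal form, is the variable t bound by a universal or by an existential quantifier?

existential

Eliminate → and ↔ using ¬ and ∨.
  ¬¬(∃y ¬L(y,y)) ∨ ¬((∃z ∀t (L(t,t) ∧ ¬L(z,t))) ∨ ¬(∀x L(x,x)))
Drive negations inward (¬∀x A ≡ ∃x ¬A, ¬∃x A ≡ ∀x ¬A, De Morgan for ∧/∨):
  (∃y ¬L(y,y)) ∨ (∀z ∃t (¬L(t,t) ∨ L(z,t))) ∧ (∀x L(x,x))
All bound variables are already distinct, so no renaming is needed.
Extract every quantifier outward, since the variables are now distinct and don't occur free across branches:
  ∃y ∀z ∃t ∀x (¬L(y,y) ∨ (¬L(t,t) ∨ L(z,t)) ∧ L(x,x))
The quantifier ∀t sits under an odd number of negations (counting the antecedent side of each →), so it flips to ∃t.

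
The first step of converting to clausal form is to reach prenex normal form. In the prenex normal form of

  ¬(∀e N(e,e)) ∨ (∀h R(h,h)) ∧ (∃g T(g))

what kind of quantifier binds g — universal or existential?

Move each ¬ inward, flipping quantifiers it crosses:
  (∃e ¬N(e,e)) ∨ (∀h R(h,h)) ∧ (∃g T(g))
All bound variables are already distinct, so no renaming is needed.
Extract every quantifier outward, since the variables are now distinct and don't occur free across branches:
  ∃e ∀h ∃g (¬N(e,e) ∨ R(h,h) ∧ T(g))
The quantifier ∃g sits under an even number of negations, so it remains existential.

existential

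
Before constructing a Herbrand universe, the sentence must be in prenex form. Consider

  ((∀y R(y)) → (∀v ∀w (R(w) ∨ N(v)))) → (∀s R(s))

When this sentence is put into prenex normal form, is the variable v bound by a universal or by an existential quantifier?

existential

First replace A → B with ¬A ∨ B.
  ¬(¬(∀y R(y)) ∨ (∀v ∀w (R(w) ∨ N(v)))) ∨ (∀s R(s))
Move each ¬ inward, flipping quantifiers it crosses:
  (∀y R(y)) ∧ (∃v ∃w (¬R(w) ∧ ¬N(v))) ∨ (∀s R(s))
All bound variables are already distinct, so no renaming is needed.
Pull the quantifiers to the front (each side's bound variable is not free in the other side):
  ∀y ∃v ∃w ∀s (R(y) ∧ ¬R(w) ∧ ¬N(v) ∨ R(s))
The quantifier ∀v sits under an odd number of negations (counting the antecedent side of each →), so it flips to ∃v.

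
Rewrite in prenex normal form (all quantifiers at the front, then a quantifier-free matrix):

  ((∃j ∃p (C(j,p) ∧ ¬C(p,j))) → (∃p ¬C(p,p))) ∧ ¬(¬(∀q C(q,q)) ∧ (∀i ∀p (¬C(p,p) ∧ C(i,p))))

Eliminate → and ↔ using ¬ and ∨.
  (¬(∃j ∃p (C(j,p) ∧ ¬C(p,j))) ∨ (∃p ¬C(p,p))) ∧ ¬(¬(∀q C(q,q)) ∧ (∀i ∀p (¬C(p,p) ∧ C(i,p))))
Move each ¬ inward, flipping quantifiers it crosses:
  ((∀j ∀p (¬C(j,p) ∨ C(p,j))) ∨ (∃p ¬C(p,p))) ∧ ((∀q C(q,q)) ∨ (∃i ∃p (C(p,p) ∨ ¬C(i,p))))
Rename bound variables to avoid capture: p↦v1, p↦v.
  ((∀j ∀p (¬C(j,p) ∨ C(p,j))) ∨ (∃v1 ¬C(v1,v1))) ∧ ((∀q C(q,q)) ∨ (∃i ∃v (C(v,v) ∨ ¬C(i,v))))
Finally move all quantifiers to the prefix:
  ∀j ∀p ∃v1 ∀q ∃i ∃v ((¬C(j,p) ∨ C(p,j) ∨ ¬C(v1,v1)) ∧ (C(q,q) ∨ C(v,v) ∨ ¬C(i,v)))

∀j ∀p ∃v1 ∀q ∃i ∃v ((¬C(j,p) ∨ C(p,j) ∨ ¬C(v1,v1)) ∧ (C(q,q) ∨ C(v,v) ∨ ¬C(i,v)))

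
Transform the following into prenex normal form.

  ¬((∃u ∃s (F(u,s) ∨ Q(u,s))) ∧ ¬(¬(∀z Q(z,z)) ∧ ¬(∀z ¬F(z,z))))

Drive negations inward (¬∀x A ≡ ∃x ¬A, ¬∃x A ≡ ∀x ¬A, De Morgan for ∧/∨):
  (∀u ∀s (¬F(u,s) ∧ ¬Q(u,s))) ∨ (∃z ¬Q(z,z)) ∧ (∃z F(z,z))
Rename bound variables to avoid capture: z↦v1.
  (∀u ∀s (¬F(u,s) ∧ ¬Q(u,s))) ∨ (∃z ¬Q(z,z)) ∧ (∃v1 F(v1,v1))
Pull the quantifiers to the front (each side's bound variable is not free in the other side):
  ∀u ∀s ∃z ∃v1 (¬F(u,s) ∧ ¬Q(u,s) ∨ ¬Q(z,z) ∧ F(v1,v1))

∀u ∀s ∃z ∃v1 (¬F(u,s) ∧ ¬Q(u,s) ∨ ¬Q(z,z) ∧ F(v1,v1))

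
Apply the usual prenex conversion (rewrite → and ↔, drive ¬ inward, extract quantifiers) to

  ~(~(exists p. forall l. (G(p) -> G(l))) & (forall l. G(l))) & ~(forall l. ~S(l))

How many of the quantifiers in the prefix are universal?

1

Rewrite implications/biconditionals: A → B as ¬A ∨ B.
  ~(~(exists p. forall l. (~G(p) | G(l))) & (forall l. G(l))) & ~(forall l. ~S(l))
Move each ¬ inward, flipping quantifiers it crosses:
  ((exists p. forall l. (~G(p) | G(l))) | (exists l. ~G(l))) & (exists l. S(l))
Rename bound variables to avoid capture: l↦y, l↦v.
  ((exists p. forall l. (~G(p) | G(l))) | (exists y. ~G(y))) & (exists v. S(v))
Pull the quantifiers to the front (each side's bound variable is not free in the other side):
  exists p. forall l. exists y. exists v. ((~G(p) | G(l) | ~G(y)) & S(v))
The prefix is exists p forall l exists y exists v: 1 universal, 3 existential.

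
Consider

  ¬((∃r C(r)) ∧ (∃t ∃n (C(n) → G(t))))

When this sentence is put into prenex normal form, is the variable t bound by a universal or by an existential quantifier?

Eliminate → and ↔ using ¬ and ∨.
  ¬((∃r C(r)) ∧ (∃t ∃n (¬C(n) ∨ G(t))))
Move each ¬ inward, flipping quantifiers it crosses:
  (∀r ¬C(r)) ∨ (∀t ∀n (C(n) ∧ ¬G(t)))
Finally move all quantifiers to the prefix:
  ∀r ∀t ∀n (¬C(r) ∨ C(n) ∧ ¬G(t))
The quantifier ∃t sits under an odd number of negations (counting the antecedent side of each →), so it flips to ∀t.

universal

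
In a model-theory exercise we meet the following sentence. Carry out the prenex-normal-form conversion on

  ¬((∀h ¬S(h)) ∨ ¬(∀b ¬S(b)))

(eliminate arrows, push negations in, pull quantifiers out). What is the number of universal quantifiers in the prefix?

1

Move each ¬ inward, flipping quantifiers it crosses:
  (∃h S(h)) ∧ (∀b ¬S(b))
All bound variables are already distinct, so no renaming is needed.
Finally move all quantifiers to the prefix:
  ∃h ∀b (S(h) ∧ ¬S(b))
The prefix is ∃h ∀b: 1 universal, 1 existential.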